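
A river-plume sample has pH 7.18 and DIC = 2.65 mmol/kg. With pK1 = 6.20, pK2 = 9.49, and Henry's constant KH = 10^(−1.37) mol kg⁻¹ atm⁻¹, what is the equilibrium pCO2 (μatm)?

α₀ = 1 / (1 + K1/[H⁺] + K1K2/[H⁺]²) = 1 / (1 + 10^+0.98 + 10^-1.33)
   = 1 / (1 + 9.5499 + 0.046774) = 1/10.597 = 0.09437
[CO2*] = α₀ × DIC = 0.09437 × 2.65 = 0.2501 mmol/kg
pCO2 = [CO2*]/KH = 2.501×10^-4 / 4.266×10^-2 = 5860 μatm

pCO2 = 5860 μatm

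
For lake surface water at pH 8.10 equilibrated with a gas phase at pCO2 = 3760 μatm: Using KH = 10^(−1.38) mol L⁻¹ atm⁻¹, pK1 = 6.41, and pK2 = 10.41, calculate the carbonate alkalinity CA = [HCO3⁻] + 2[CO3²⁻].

[CO2*] = KH · pCO2 = 10^(−1.38) × 3760×10^-6 = 1.567×10^-4 mol/L
α₀ = 1/(1 + K1/[H⁺] + K1K2/[H⁺]²) = 1/(1 + 10^+1.69 + 10^-0.62) = 0.01991
DIC = [CO2*]/α₀ = 1.567×10^-4 / 0.01991 = 7.871 mmol/L
CA = (α₁ + 2α₂)·DIC = (0.9753 + 2×0.004777) × 7.871 = 7.75 mmol/L

CA = 7.75 mmol/L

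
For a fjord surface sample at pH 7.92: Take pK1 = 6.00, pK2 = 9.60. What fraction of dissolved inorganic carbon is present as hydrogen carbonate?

α₁ = 1 / (1 + [H⁺]/K1 + K2/[H⁺]) = 1 / (1 + 10^-1.92 + 10^-1.68)
   = 1 / (1 + 0.012023 + 0.020893) = 1/1.0329 = 0.9681

α₁ = 0.968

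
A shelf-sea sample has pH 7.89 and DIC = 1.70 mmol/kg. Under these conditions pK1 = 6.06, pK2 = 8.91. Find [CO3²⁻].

[CO3²⁻] = 0.146 mmol/kg

α₂ = 1 / (1 + [H⁺]/K2 + [H⁺]²/(K1K2)) = 1 / (1 + 10^+1.02 + 10^-0.81)
   = 1 / (1 + 10.471 + 0.15488) = 1/11.626 = 0.08601
[CO3²⁻] = α₂ × DIC = 0.08601 × 1.70 = 0.146 mmol/kg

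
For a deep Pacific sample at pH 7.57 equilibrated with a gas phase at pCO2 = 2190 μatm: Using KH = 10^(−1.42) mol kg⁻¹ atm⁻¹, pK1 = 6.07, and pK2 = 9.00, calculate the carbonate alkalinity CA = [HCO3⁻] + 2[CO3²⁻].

[CO2*] = KH · pCO2 = 10^(−1.42) × 2190×10^-6 = 8.326×10^-5 mol/kg
α₀ = 1/(1 + K1/[H⁺] + K1K2/[H⁺]²) = 1/(1 + 10^+1.50 + 10^+0.07) = 0.02959
DIC = [CO2*]/α₀ = 8.326×10^-5 / 0.02959 = 2.814 mmol/kg
CA = (α₁ + 2α₂)·DIC = (0.9356 + 2×0.03476) × 2.814 = 2.83 mmol/kg

CA = 2.83 mmol/kg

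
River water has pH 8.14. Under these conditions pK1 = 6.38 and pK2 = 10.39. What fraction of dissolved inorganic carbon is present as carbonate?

α₂ = 1 / (1 + [H⁺]/K2 + [H⁺]²/(K1K2)) = 1 / (1 + 10^+2.25 + 10^+0.49)
   = 1 / (1 + 177.83 + 3.0903) = 1/181.92 = 0.005497

α₂ = 0.00550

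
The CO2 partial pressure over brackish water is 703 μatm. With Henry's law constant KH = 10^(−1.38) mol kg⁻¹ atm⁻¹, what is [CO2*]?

KH = 10^(−1.38) = 4.169×10^-2 mol kg⁻¹ atm⁻¹
[CO2*] = KH · pCO2 = 4.169×10^-2 × 703×10^-6 atm = 2.93×10^-5 mol/kg

[CO2*] = 29.3 μmol/kg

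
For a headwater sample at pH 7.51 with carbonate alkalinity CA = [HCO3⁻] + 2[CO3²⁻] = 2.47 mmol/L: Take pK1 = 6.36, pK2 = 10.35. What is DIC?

DIC = 2.64 mmol/L

CA = [HCO3⁻] + 2[CO3²⁻] = (α₁ + 2α₂)·DIC
At pH 7.51: [H⁺]/K1 = 10^-1.15 = 0.070795, K2/[H⁺] = 10^-2.84 = 0.0014454
α₁ = 1/(1 + 0.070795 + 0.0014454) = 1/1.0722 = 0.9326; α₂ = α₁·K2/[H⁺] = 0.001348
α₁ + 2α₂ = 0.9353
DIC = CA / (α₁ + 2α₂) = 2.47 / 0.9353 = 2.64 mmol/L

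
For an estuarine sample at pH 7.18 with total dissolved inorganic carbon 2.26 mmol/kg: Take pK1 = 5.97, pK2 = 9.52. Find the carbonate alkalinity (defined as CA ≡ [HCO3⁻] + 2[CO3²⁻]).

CA = 2.14 mmol/kg

CA = [HCO3⁻] + 2[CO3²⁻] = (α₁ + 2α₂)·DIC
At pH 7.18: [H⁺]/K1 = 10^-1.21 = 0.061660, K2/[H⁺] = 10^-2.34 = 0.0045709
α₁ = 1/(1 + 0.061660 + 0.0045709) = 1/1.0662 = 0.9379; α₂ = α₁·K2/[H⁺] = 0.004287
α₁ + 2α₂ = 0.9465
CA = 0.9465 × 2.26 = 2.14 mmol/kg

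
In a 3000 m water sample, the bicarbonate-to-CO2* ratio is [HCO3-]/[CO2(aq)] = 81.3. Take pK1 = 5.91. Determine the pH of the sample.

From K1 = [H⁺][HCO3-]/[CO2(aq)]:  pH = pK1 + log₁₀([HCO3-]/[CO2(aq)])
log₁₀(81.3) = +1.910
pH = 5.91 + (+1.910) = 7.82

pH = 7.82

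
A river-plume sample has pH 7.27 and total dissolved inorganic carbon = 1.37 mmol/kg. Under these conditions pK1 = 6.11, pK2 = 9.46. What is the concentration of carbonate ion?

α₂ = 1 / (1 + [H⁺]/K2 + [H⁺]²/(K1K2)) = 1 / (1 + 10^+2.19 + 10^+1.03)
   = 1 / (1 + 154.88 + 10.715) = 1/166.60 = 0.006003
[CO3²⁻] = α₂ × DIC = 0.006003 × 1.37 = 0.00822 mmol/kg = 8.22 μmol/kg

[CO3²⁻] = 8.22 μmol/kg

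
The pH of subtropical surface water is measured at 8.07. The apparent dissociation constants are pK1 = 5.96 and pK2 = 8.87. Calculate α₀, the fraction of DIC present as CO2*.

α₀ = 0.00666

α₀ = 1 / (1 + K1/[H⁺] + K1K2/[H⁺]²) = 1 / (1 + 10^+2.11 + 10^+1.31)
   = 1 / (1 + 128.82 + 20.417) = 1/150.24 = 0.006656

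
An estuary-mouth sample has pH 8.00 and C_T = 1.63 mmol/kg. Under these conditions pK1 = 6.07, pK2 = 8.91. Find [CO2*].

α₀ = 1 / (1 + K1/[H⁺] + K1K2/[H⁺]²) = 1 / (1 + 10^+1.93 + 10^+1.02)
   = 1 / (1 + 85.114 + 10.471) = 1/96.585 = 0.01035
[CO2*] = α₀ × DIC = 0.01035 × 1.63 = 0.0169 mmol/kg = 16.9 μmol/kg

[CO2*] = 16.9 μmol/kg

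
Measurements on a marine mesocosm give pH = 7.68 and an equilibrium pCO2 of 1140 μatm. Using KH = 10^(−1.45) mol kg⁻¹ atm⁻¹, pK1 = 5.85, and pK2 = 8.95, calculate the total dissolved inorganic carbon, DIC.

DIC = 2.92 mmol/kg

[CO2*] = KH · pCO2 = 10^(−1.45) × 1140×10^-6 = 4.045×10^-5 mol/kg
α₀ = 1/(1 + K1/[H⁺] + K1K2/[H⁺]²) = 1/(1 + 10^+1.83 + 10^+0.56) = 0.01384
DIC = [CO2*]/α₀ = 4.045×10^-5 / 0.01384 = 2.92 mmol/kg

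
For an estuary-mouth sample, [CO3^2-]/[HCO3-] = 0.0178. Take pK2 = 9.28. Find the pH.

From K2 = [H⁺][CO3^2-]/[HCO3-]:  pH = pK2 + log₁₀([CO3^2-]/[HCO3-])
log₁₀(0.0178) = -1.750
pH = 9.28 + (-1.750) = 7.53

pH = 7.53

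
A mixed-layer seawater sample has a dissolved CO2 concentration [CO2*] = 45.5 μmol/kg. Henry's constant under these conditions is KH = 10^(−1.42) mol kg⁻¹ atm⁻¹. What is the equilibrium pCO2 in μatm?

pCO2 = 1200 μatm

KH = 10^(−1.42) = 3.802×10^-2 mol kg⁻¹ atm⁻¹
pCO2 = [CO2*]/KH = 45.5×10^-6 / 3.802×10^-2 = 1.20×10^-3 atm = 1200 μatm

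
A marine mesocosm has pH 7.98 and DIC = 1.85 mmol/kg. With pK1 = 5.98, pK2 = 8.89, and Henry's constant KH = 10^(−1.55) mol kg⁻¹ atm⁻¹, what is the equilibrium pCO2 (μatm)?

pCO2 = 579 μatm

α₀ = 1 / (1 + K1/[H⁺] + K1K2/[H⁺]²) = 1 / (1 + 10^+2.00 + 10^+1.09)
   = 1 / (1 + 100.00 + 12.303) = 1/113.30 = 0.008826
[CO2*] = α₀ × DIC = 0.008826 × 1.85 = 0.01633 mmol/kg = 16.33 μmol/kg
pCO2 = [CO2*]/KH = 1.633×10^-5 / 2.818×10^-2 = 579 μatm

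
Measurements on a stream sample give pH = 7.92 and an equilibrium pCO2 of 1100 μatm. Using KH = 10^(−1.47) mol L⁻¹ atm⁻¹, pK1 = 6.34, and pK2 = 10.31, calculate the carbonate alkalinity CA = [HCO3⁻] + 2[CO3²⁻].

CA = 1.43 mmol/L

[CO2*] = KH · pCO2 = 10^(−1.47) × 1100×10^-6 = 3.727×10^-5 mol/L
α₀ = 1/(1 + K1/[H⁺] + K1K2/[H⁺]²) = 1/(1 + 10^+1.58 + 10^-0.81) = 0.02553
DIC = [CO2*]/α₀ = 3.727×10^-5 / 0.02553 = 1.460 mmol/L
CA = (α₁ + 2α₂)·DIC = (0.9705 + 2×0.003954) × 1.460 = 1.43 mmol/L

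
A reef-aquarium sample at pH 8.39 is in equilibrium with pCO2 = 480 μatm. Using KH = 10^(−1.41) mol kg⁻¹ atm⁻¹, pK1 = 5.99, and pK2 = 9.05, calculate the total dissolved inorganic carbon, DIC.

DIC = 5.74 mmol/kg

[CO2*] = KH · pCO2 = 10^(−1.41) × 480×10^-6 = 1.867×10^-5 mol/kg
α₀ = 1/(1 + K1/[H⁺] + K1K2/[H⁺]²) = 1/(1 + 10^+2.40 + 10^+1.74) = 0.003256
DIC = [CO2*]/α₀ = 1.867×10^-5 / 0.003256 = 5.74 mmol/kg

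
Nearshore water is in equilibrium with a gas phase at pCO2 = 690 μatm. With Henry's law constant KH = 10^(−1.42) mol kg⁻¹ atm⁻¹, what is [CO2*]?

[CO2*] = 26.2 μmol/kg

KH = 10^(−1.42) = 3.802×10^-2 mol kg⁻¹ atm⁻¹
[CO2*] = KH · pCO2 = 3.802×10^-2 × 690×10^-6 atm = 2.62×10^-5 mol/kg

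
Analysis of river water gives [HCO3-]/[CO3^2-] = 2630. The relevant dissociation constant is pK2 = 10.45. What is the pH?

pH = 7.03

From K2 = [H⁺][CO3^2-]/[HCO3-]:  pH = pK2 − log₁₀([HCO3-]/[CO3^2-])
log₁₀(2630) = +3.420
pH = 10.45 − (+3.420) = 7.03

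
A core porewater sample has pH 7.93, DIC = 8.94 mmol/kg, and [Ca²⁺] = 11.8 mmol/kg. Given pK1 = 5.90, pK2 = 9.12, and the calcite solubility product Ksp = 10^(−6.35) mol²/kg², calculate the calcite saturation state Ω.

Ω = 14.2

α₂ = 1 / (1 + [H⁺]/K2 + [H⁺]²/(K1K2)) = 1 / (1 + 10^+1.19 + 10^-0.84)
   = 1 / (1 + 15.488 + 0.14454) = 1/16.633 = 0.06012
[CO3²⁻] = α₂ × DIC = 0.06012 × 8.94 = 0.5375 mmol/kg
Ksp = 10^(−6.35) = 4.467×10^-7
Ω = [Ca²⁺][CO3²⁻]/Ksp = (11.8×10^-3)(5.375×10^-4) / 4.467×10^-7 = 14.2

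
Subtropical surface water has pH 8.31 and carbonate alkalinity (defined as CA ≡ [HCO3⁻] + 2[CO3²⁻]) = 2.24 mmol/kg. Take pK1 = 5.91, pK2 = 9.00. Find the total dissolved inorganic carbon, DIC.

DIC = 1.92 mmol/kg

CA = [HCO3⁻] + 2[CO3²⁻] = (α₁ + 2α₂)·DIC
At pH 8.31: [H⁺]/K1 = 10^-2.40 = 0.0039811, K2/[H⁺] = 10^-0.69 = 0.20417
α₁ = 1/(1 + 0.0039811 + 0.20417) = 1/1.2082 = 0.8277; α₂ = α₁·K2/[H⁺] = 0.1690
α₁ + 2α₂ = 1.1657
DIC = CA / (α₁ + 2α₂) = 2.24 / 1.1657 = 1.92 mmol/kg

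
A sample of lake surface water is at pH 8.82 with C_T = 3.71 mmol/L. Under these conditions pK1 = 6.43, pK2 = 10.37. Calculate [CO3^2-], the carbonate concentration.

α₂ = 1 / (1 + [H⁺]/K2 + [H⁺]²/(K1K2)) = 1 / (1 + 10^+1.55 + 10^-0.84)
   = 1 / (1 + 35.481 + 0.14454) = 1/36.626 = 0.02730
[CO3²⁻] = α₂ × DIC = 0.02730 × 3.71 = 0.101 mmol/L

[CO3²⁻] = 0.101 mmol/L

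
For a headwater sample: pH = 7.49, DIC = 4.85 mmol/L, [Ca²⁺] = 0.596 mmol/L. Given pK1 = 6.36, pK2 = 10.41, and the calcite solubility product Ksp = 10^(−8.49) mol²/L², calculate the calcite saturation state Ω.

α₂ = 1 / (1 + [H⁺]/K2 + [H⁺]²/(K1K2)) = 1 / (1 + 10^+2.92 + 10^+1.79)
   = 1 / (1 + 831.76 + 61.660) = 1/894.42 = 0.001118
[CO3²⁻] = α₂ × DIC = 0.001118 × 4.85 = 0.005422 mmol/L = 5.422 μmol/L
Ksp = 10^(−8.49) = 3.236×10^-9
Ω = [Ca²⁺][CO3²⁻]/Ksp = (0.596×10^-3)(5.422×10^-6) / 3.236×10^-9 = 0.999

Ω = 0.999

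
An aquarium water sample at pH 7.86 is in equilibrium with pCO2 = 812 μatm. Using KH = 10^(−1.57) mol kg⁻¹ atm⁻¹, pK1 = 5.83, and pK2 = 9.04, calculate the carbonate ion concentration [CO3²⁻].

[CO3²⁻] = 0.155 mmol/kg

[CO2*] = KH · pCO2 = 10^(−1.57) × 812×10^-6 = 2.186×10^-5 mol/kg
α₀ = 1/(1 + K1/[H⁺] + K1K2/[H⁺]²) = 1/(1 + 10^+2.03 + 10^+0.85) = 0.008678
DIC = [CO2*]/α₀ = 2.186×10^-5 / 0.008678 = 2.518 mmol/kg
[CO3²⁻] = α₂·DIC; α₂ = 0.06144, so [CO3²⁻] = 0.06144 × 2.518 = 0.155 mmol/kg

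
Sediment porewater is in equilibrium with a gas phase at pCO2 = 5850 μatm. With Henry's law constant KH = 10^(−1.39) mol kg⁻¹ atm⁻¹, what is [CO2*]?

KH = 10^(−1.39) = 4.074×10^-2 mol kg⁻¹ atm⁻¹
[CO2*] = KH · pCO2 = 4.074×10^-2 × 5850×10^-6 atm = 2.38×10^-4 mol/kg

[CO2*] = 238 μmol/kg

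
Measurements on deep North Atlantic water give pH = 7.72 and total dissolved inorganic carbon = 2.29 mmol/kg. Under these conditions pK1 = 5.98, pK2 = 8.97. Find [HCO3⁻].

[HCO3⁻] = 2.13 mmol/kg

α₁ = 1 / (1 + [H⁺]/K1 + K2/[H⁺]) = 1 / (1 + 10^-1.74 + 10^-1.25)
   = 1 / (1 + 0.018197 + 0.056234) = 1/1.0744 = 0.9307
[HCO3⁻] = α₁ × DIC = 0.9307 × 2.29 = 2.13 mmol/kg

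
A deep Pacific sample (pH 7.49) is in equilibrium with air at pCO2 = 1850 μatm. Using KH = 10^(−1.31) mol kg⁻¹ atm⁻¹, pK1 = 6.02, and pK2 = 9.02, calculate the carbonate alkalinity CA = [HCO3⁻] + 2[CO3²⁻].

[CO2*] = KH · pCO2 = 10^(−1.31) × 1850×10^-6 = 9.061×10^-5 mol/kg
α₀ = 1/(1 + K1/[H⁺] + K1K2/[H⁺]²) = 1/(1 + 10^+1.47 + 10^-0.06) = 0.03186
DIC = [CO2*]/α₀ = 9.061×10^-5 / 0.03186 = 2.844 mmol/kg
CA = (α₁ + 2α₂)·DIC = (0.9404 + 2×0.02775) × 2.844 = 2.83 mmol/kg

CA = 2.83 mmol/kg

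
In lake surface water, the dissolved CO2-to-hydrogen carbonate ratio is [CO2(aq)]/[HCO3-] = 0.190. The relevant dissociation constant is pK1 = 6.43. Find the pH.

pH = 7.15

From K1 = [H⁺][HCO3-]/[CO2(aq)]:  pH = pK1 − log₁₀([CO2(aq)]/[HCO3-])
log₁₀(0.190) = -0.721
pH = 6.43 − (-0.721) = 7.15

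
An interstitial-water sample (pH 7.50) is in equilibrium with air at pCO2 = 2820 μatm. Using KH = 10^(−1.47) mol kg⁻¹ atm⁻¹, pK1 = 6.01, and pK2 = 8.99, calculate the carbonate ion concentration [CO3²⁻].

[CO3²⁻] = 0.0956 mmol/kg

[CO2*] = KH · pCO2 = 10^(−1.47) × 2820×10^-6 = 9.555×10^-5 mol/kg
α₀ = 1/(1 + K1/[H⁺] + K1K2/[H⁺]²) = 1/(1 + 10^+1.49 + 10^+0.00) = 0.03039
DIC = [CO2*]/α₀ = 9.555×10^-5 / 0.03039 = 3.144 mmol/kg
[CO3²⁻] = α₂·DIC; α₂ = 0.03039, so [CO3²⁻] = 0.03039 × 3.144 = 0.0956 mmol/kg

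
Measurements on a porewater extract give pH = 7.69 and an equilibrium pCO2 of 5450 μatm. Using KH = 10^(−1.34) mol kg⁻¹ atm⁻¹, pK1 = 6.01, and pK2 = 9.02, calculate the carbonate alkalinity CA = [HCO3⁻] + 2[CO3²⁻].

[CO2*] = KH · pCO2 = 10^(−1.34) × 5450×10^-6 = 2.491×10^-4 mol/kg
α₀ = 1/(1 + K1/[H⁺] + K1K2/[H⁺]²) = 1/(1 + 10^+1.68 + 10^+0.35) = 0.01957
DIC = [CO2*]/α₀ = 2.491×10^-4 / 0.01957 = 12.73 mmol/kg
CA = (α₁ + 2α₂)·DIC = (0.9366 + 2×0.04381) × 12.73 = 13.0 mmol/kg

CA = 13.0 mmol/kg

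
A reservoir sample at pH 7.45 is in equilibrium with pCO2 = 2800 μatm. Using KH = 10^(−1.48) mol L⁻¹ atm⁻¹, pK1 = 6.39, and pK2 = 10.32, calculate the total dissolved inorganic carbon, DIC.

[CO2*] = KH · pCO2 = 10^(−1.48) × 2800×10^-6 = 9.272×10^-5 mol/L
α₀ = 1/(1 + K1/[H⁺] + K1K2/[H⁺]²) = 1/(1 + 10^+1.06 + 10^-1.81) = 0.08002
DIC = [CO2*]/α₀ = 9.272×10^-5 / 0.08002 = 1.16 mmol/L

DIC = 1.16 mmol/L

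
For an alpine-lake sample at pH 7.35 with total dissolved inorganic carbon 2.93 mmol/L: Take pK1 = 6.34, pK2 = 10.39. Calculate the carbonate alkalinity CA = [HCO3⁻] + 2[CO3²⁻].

CA = 2.67 mmol/L

CA = [HCO3⁻] + 2[CO3²⁻] = (α₁ + 2α₂)·DIC
At pH 7.35: [H⁺]/K1 = 10^-1.01 = 0.097724, K2/[H⁺] = 10^-3.04 = 0.00091201
α₁ = 1/(1 + 0.097724 + 0.00091201) = 1/1.0986 = 0.9102; α₂ = α₁·K2/[H⁺] = 0.0008301
α₁ + 2α₂ = 0.9119
CA = 0.9119 × 2.93 = 2.67 mmol/L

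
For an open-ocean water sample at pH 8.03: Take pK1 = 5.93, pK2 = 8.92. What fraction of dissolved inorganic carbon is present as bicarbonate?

α₁ = 1 / (1 + [H⁺]/K1 + K2/[H⁺]) = 1 / (1 + 10^-2.10 + 10^-0.89)
   = 1 / (1 + 0.0079433 + 0.12882) = 1/1.1368 = 0.8797

α₁ = 0.880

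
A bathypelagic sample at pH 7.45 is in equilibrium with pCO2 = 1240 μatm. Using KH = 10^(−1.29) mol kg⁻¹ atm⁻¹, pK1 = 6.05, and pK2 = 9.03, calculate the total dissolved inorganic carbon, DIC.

DIC = 1.70 mmol/kg

[CO2*] = KH · pCO2 = 10^(−1.29) × 1240×10^-6 = 6.359×10^-5 mol/kg
α₀ = 1/(1 + K1/[H⁺] + K1K2/[H⁺]²) = 1/(1 + 10^+1.40 + 10^-0.18) = 0.03734
DIC = [CO2*]/α₀ = 6.359×10^-5 / 0.03734 = 1.70 mmol/kg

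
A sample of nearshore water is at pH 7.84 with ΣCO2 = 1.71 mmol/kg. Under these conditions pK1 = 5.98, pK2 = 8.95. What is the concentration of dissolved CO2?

[CO2*] = 0.0216 mmol/kg

α₀ = 1 / (1 + K1/[H⁺] + K1K2/[H⁺]²) = 1 / (1 + 10^+1.86 + 10^+0.75)
   = 1 / (1 + 72.444 + 5.6234) = 1/79.067 = 0.01265
[CO2*] = α₀ × DIC = 0.01265 × 1.71 = 0.0216 mmol/kg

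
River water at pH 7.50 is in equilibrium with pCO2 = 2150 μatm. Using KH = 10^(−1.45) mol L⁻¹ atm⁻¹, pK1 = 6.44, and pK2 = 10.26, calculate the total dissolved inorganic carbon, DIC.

DIC = 0.954 mmol/L

[CO2*] = KH · pCO2 = 10^(−1.45) × 2150×10^-6 = 7.628×10^-5 mol/L
α₀ = 1/(1 + K1/[H⁺] + K1K2/[H⁺]²) = 1/(1 + 10^+1.06 + 10^-1.70) = 0.07999
DIC = [CO2*]/α₀ = 7.628×10^-5 / 0.07999 = 0.954 mmol/L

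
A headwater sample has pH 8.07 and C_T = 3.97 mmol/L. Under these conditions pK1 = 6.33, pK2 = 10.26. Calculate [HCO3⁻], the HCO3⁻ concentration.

α₁ = 1 / (1 + [H⁺]/K1 + K2/[H⁺]) = 1 / (1 + 10^-1.74 + 10^-2.19)
   = 1 / (1 + 0.018197 + 0.0064565) = 1/1.0247 = 0.9759
[HCO3⁻] = α₁ × DIC = 0.9759 × 3.97 = 3.87 mmol/L

[HCO3⁻] = 3.87 mmol/L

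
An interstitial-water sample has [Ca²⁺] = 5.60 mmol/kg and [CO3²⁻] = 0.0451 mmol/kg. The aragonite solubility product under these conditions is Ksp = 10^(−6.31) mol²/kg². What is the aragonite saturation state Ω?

Ksp = 10^(−6.31) = 4.898×10^-7
Ω = [Ca²⁺][CO3²⁻]/Ksp = (5.60×10^-3)(0.0451×10^-3) / 4.898×10^-7 = 0.516

Ω = 0.516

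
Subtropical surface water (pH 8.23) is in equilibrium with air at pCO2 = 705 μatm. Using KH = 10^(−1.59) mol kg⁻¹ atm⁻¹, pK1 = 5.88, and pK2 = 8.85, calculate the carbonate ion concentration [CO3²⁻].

[CO3²⁻] = 0.973 mmol/kg

[CO2*] = KH · pCO2 = 10^(−1.59) × 705×10^-6 = 1.812×10^-5 mol/kg
α₀ = 1/(1 + K1/[H⁺] + K1K2/[H⁺]²) = 1/(1 + 10^+2.35 + 10^+1.73) = 0.003590
DIC = [CO2*]/α₀ = 1.812×10^-5 / 0.003590 = 5.048 mmol/kg
[CO3²⁻] = α₂·DIC; α₂ = 0.1928, so [CO3²⁻] = 0.1928 × 5.048 = 0.973 mmol/kg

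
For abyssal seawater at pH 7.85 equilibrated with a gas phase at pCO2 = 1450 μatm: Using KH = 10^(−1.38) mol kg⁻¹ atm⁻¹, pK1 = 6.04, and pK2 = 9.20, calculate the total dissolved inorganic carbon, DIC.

[CO2*] = KH · pCO2 = 10^(−1.38) × 1450×10^-6 = 6.045×10^-5 mol/kg
α₀ = 1/(1 + K1/[H⁺] + K1K2/[H⁺]²) = 1/(1 + 10^+1.81 + 10^+0.46) = 0.01461
DIC = [CO2*]/α₀ = 6.045×10^-5 / 0.01461 = 4.14 mmol/kg

DIC = 4.14 mmol/kg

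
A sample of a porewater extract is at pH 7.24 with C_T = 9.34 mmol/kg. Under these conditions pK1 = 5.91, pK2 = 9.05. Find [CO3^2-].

[CO3²⁻] = 0.136 mmol/kg

α₂ = 1 / (1 + [H⁺]/K2 + [H⁺]²/(K1K2)) = 1 / (1 + 10^+1.81 + 10^+0.48)
   = 1 / (1 + 64.565 + 3.0200) = 1/68.585 = 0.01458
[CO3²⁻] = α₂ × DIC = 0.01458 × 9.34 = 0.136 mmol/kg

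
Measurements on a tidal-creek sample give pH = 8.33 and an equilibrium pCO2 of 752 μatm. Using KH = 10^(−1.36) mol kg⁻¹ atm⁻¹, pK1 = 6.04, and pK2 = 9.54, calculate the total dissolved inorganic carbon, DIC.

[CO2*] = KH · pCO2 = 10^(−1.36) × 752×10^-6 = 3.283×10^-5 mol/kg
α₀ = 1/(1 + K1/[H⁺] + K1K2/[H⁺]²) = 1/(1 + 10^+2.29 + 10^+1.08) = 0.004808
DIC = [CO2*]/α₀ = 3.283×10^-5 / 0.004808 = 6.83 mmol/kg

DIC = 6.83 mmol/kg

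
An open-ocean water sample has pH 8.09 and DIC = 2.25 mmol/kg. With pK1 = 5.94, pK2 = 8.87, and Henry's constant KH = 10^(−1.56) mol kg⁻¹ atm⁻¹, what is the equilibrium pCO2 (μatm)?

pCO2 = 493 μatm

α₀ = 1 / (1 + K1/[H⁺] + K1K2/[H⁺]²) = 1 / (1 + 10^+2.15 + 10^+1.37)
   = 1 / (1 + 141.25 + 23.442) = 1/165.70 = 0.006035
[CO2*] = α₀ × DIC = 0.006035 × 2.25 = 0.01358 mmol/kg = 13.58 μmol/kg
pCO2 = [CO2*]/KH = 1.358×10^-5 / 2.754×10^-2 = 493 μatm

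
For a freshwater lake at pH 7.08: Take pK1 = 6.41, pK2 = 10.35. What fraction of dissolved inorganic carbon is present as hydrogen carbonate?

α₁ = 0.823

α₁ = 1 / (1 + [H⁺]/K1 + K2/[H⁺]) = 1 / (1 + 10^-0.67 + 10^-3.27)
   = 1 / (1 + 0.21380 + 0.00053703) = 1/1.2143 = 0.8235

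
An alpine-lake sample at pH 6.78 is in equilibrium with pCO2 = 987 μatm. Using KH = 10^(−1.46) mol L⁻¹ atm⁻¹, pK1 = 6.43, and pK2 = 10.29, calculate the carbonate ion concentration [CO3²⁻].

[CO2*] = KH · pCO2 = 10^(−1.46) × 987×10^-6 = 3.422×10^-5 mol/L
α₀ = 1/(1 + K1/[H⁺] + K1K2/[H⁺]²) = 1/(1 + 10^+0.35 + 10^-3.16) = 0.3087
DIC = [CO2*]/α₀ = 3.422×10^-5 / 0.3087 = 0.1109 mmol/L
[CO3²⁻] = α₂·DIC; α₂ = 0.0002136, so [CO3²⁻] = 0.0002136 × 0.1109 = 2.37×10^-5 mmol/L = 0.0237 μmol/L

[CO3²⁻] = 0.0237 μmol/L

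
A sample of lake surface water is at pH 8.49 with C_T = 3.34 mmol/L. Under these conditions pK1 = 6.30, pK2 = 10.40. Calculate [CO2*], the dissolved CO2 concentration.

[CO2*] = 0.0212 mmol/L

α₀ = 1 / (1 + K1/[H⁺] + K1K2/[H⁺]²) = 1 / (1 + 10^+2.19 + 10^+0.28)
   = 1 / (1 + 154.88 + 1.9055) = 1/157.79 = 0.006338
[CO2*] = α₀ × DIC = 0.006338 × 3.34 = 0.0212 mmol/L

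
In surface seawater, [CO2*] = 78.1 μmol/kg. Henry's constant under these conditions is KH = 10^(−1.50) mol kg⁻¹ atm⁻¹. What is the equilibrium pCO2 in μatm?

pCO2 = 2470 μatm

KH = 10^(−1.50) = 3.162×10^-2 mol kg⁻¹ atm⁻¹
pCO2 = [CO2*]/KH = 78.1×10^-6 / 3.162×10^-2 = 2.47×10^-3 atm = 2470 μatm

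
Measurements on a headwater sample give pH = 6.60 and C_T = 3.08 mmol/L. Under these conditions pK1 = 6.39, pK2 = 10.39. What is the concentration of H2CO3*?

[CO2*] = 1.17 mmol/L

α₀ = 1 / (1 + K1/[H⁺] + K1K2/[H⁺]²) = 1 / (1 + 10^+0.21 + 10^-3.58)
   = 1 / (1 + 1.6218 + 0.00026303) = 1/2.6221 = 0.3814
[CO2*] = α₀ × DIC = 0.3814 × 3.08 = 1.17 mmol/L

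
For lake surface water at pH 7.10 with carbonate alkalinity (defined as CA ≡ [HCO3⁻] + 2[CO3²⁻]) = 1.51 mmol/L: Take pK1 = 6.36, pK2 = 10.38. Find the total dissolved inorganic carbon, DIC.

DIC = 1.78 mmol/L

CA = [HCO3⁻] + 2[CO3²⁻] = (α₁ + 2α₂)·DIC
At pH 7.10: [H⁺]/K1 = 10^-0.74 = 0.18197, K2/[H⁺] = 10^-3.28 = 0.00052481
α₁ = 1/(1 + 0.18197 + 0.00052481) = 1/1.1825 = 0.8457; α₂ = α₁·K2/[H⁺] = 0.0004438
α₁ + 2α₂ = 0.8466
DIC = CA / (α₁ + 2α₂) = 1.51 / 0.8466 = 1.78 mmol/L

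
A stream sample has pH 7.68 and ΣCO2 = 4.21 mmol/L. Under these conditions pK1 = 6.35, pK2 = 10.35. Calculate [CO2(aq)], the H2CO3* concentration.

[CO2*] = 0.188 mmol/L

α₀ = 1 / (1 + K1/[H⁺] + K1K2/[H⁺]²) = 1 / (1 + 10^+1.33 + 10^-1.34)
   = 1 / (1 + 21.380 + 0.045709) = 1/22.425 = 0.04459
[CO2*] = α₀ × DIC = 0.04459 × 4.21 = 0.188 mmol/L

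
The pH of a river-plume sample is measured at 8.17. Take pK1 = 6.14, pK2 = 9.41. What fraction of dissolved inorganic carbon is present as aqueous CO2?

α₀ = 1 / (1 + K1/[H⁺] + K1K2/[H⁺]²) = 1 / (1 + 10^+2.03 + 10^+0.79)
   = 1 / (1 + 107.15 + 6.1660) = 1/114.32 = 0.008748

α₀ = 0.00875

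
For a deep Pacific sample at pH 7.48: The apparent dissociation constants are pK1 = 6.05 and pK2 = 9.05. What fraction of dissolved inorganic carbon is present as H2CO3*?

α₀ = 0.0349

α₀ = 1 / (1 + K1/[H⁺] + K1K2/[H⁺]²) = 1 / (1 + 10^+1.43 + 10^-0.14)
   = 1 / (1 + 26.915 + 0.72444) = 1/28.640 = 0.03492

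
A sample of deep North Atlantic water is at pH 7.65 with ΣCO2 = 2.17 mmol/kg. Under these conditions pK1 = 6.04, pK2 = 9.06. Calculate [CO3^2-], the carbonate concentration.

α₂ = 1 / (1 + [H⁺]/K2 + [H⁺]²/(K1K2)) = 1 / (1 + 10^+1.41 + 10^-0.20)
   = 1 / (1 + 25.704 + 0.63096) = 1/27.335 = 0.03658
[CO3²⁻] = α₂ × DIC = 0.03658 × 2.17 = 0.0794 mmol/kg

[CO3²⁻] = 0.0794 mmol/kg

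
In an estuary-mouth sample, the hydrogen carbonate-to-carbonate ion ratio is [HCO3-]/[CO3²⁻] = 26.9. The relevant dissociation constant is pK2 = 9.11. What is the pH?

From K2 = [H⁺][CO3²⁻]/[HCO3-]:  pH = pK2 − log₁₀([HCO3-]/[CO3²⁻])
log₁₀(26.9) = +1.430
pH = 9.11 − (+1.430) = 7.68

pH = 7.68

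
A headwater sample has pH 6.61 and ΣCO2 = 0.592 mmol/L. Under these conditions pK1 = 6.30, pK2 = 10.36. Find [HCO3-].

[HCO3⁻] = 0.397 mmol/L

α₁ = 1 / (1 + [H⁺]/K1 + K2/[H⁺]) = 1 / (1 + 10^-0.31 + 10^-3.75)
   = 1 / (1 + 0.48978 + 0.00017783) = 1/1.4900 = 0.6712
[HCO3⁻] = α₁ × DIC = 0.6712 × 0.592 = 0.397 mmol/L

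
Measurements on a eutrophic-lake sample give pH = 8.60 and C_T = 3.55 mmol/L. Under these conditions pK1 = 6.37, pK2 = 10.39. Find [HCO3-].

[HCO3⁻] = 3.47 mmol/L

α₁ = 1 / (1 + [H⁺]/K1 + K2/[H⁺]) = 1 / (1 + 10^-2.23 + 10^-1.79)
   = 1 / (1 + 0.0058884 + 0.016218) = 1/1.0221 = 0.9784
[HCO3⁻] = α₁ × DIC = 0.9784 × 3.55 = 3.47 mmol/L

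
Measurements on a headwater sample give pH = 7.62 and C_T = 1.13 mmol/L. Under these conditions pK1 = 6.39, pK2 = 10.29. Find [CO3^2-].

α₂ = 1 / (1 + [H⁺]/K2 + [H⁺]²/(K1K2)) = 1 / (1 + 10^+2.67 + 10^+1.44)
   = 1 / (1 + 467.74 + 27.542) = 1/496.28 = 0.002015
[CO3²⁻] = α₂ × DIC = 0.002015 × 1.13 = 0.00228 mmol/L = 2.28 μmol/L

[CO3²⁻] = 2.28 μmol/L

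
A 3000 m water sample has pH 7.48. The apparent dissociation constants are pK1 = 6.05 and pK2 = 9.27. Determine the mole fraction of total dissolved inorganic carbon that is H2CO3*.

α₀ = 0.0353

α₀ = 1 / (1 + K1/[H⁺] + K1K2/[H⁺]²) = 1 / (1 + 10^+1.43 + 10^-0.36)
   = 1 / (1 + 26.915 + 0.43652) = 1/28.352 = 0.03527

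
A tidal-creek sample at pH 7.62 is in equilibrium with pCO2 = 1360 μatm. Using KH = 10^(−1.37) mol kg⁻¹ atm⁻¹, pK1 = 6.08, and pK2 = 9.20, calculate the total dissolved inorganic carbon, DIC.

[CO2*] = KH · pCO2 = 10^(−1.37) × 1360×10^-6 = 5.801×10^-5 mol/kg
α₀ = 1/(1 + K1/[H⁺] + K1K2/[H⁺]²) = 1/(1 + 10^+1.54 + 10^-0.04) = 0.02733
DIC = [CO2*]/α₀ = 5.801×10^-5 / 0.02733 = 2.12 mmol/kg

DIC = 2.12 mmol/kg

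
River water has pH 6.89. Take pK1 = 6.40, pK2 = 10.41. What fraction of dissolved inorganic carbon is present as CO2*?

α₀ = 0.244

α₀ = 1 / (1 + K1/[H⁺] + K1K2/[H⁺]²) = 1 / (1 + 10^+0.49 + 10^-3.03)
   = 1 / (1 + 3.0903 + 0.00093325) = 1/4.0912 = 0.2444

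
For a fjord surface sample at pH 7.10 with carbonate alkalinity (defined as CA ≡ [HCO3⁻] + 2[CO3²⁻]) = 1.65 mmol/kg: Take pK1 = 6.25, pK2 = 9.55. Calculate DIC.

CA = [HCO3⁻] + 2[CO3²⁻] = (α₁ + 2α₂)·DIC
At pH 7.10: [H⁺]/K1 = 10^-0.85 = 0.14125, K2/[H⁺] = 10^-2.45 = 0.0035481
α₁ = 1/(1 + 0.14125 + 0.0035481) = 1/1.1448 = 0.8735; α₂ = α₁·K2/[H⁺] = 0.003099
α₁ + 2α₂ = 0.8797
DIC = CA / (α₁ + 2α₂) = 1.65 / 0.8797 = 1.88 mmol/kg

DIC = 1.88 mmol/kg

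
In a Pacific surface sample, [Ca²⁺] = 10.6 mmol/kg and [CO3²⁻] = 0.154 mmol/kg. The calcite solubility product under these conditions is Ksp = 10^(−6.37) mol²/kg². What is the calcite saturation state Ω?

Ω = 3.83

Ksp = 10^(−6.37) = 4.266×10^-7
Ω = [Ca²⁺][CO3²⁻]/Ksp = (10.6×10^-3)(0.154×10^-3) / 4.266×10^-7 = 3.83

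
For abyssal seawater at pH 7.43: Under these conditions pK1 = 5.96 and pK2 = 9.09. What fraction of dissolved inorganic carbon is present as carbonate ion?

α₂ = 0.0207

α₂ = 1 / (1 + [H⁺]/K2 + [H⁺]²/(K1K2)) = 1 / (1 + 10^+1.66 + 10^+0.19)
   = 1 / (1 + 45.709 + 1.5488) = 1/48.258 = 0.02072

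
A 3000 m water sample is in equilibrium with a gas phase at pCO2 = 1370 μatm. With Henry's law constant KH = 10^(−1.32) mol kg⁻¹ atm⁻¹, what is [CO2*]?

[CO2*] = 65.6 μmol/kg

KH = 10^(−1.32) = 4.786×10^-2 mol kg⁻¹ atm⁻¹
[CO2*] = KH · pCO2 = 4.786×10^-2 × 1370×10^-6 atm = 6.56×10^-5 mol/kg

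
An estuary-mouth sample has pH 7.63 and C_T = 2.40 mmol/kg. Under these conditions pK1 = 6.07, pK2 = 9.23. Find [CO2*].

[CO2*] = 0.0628 mmol/kg

α₀ = 1 / (1 + K1/[H⁺] + K1K2/[H⁺]²) = 1 / (1 + 10^+1.56 + 10^-0.04)
   = 1 / (1 + 36.308 + 0.91201) = 1/38.220 = 0.02616
[CO2*] = α₀ × DIC = 0.02616 × 2.40 = 0.0628 mmol/kg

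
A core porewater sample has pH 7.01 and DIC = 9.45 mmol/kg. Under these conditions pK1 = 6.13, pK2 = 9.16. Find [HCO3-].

α₁ = 1 / (1 + [H⁺]/K1 + K2/[H⁺]) = 1 / (1 + 10^-0.88 + 10^-2.15)
   = 1 / (1 + 0.13183 + 0.0070795) = 1/1.1389 = 0.8780
[HCO3⁻] = α₁ × DIC = 0.8780 × 9.45 = 8.30 mmol/kg

[HCO3⁻] = 8.30 mmol/kg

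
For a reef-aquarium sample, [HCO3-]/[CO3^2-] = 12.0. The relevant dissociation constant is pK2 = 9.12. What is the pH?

From K2 = [H⁺][CO3^2-]/[HCO3-]:  pH = pK2 − log₁₀([HCO3-]/[CO3^2-])
log₁₀(12.0) = +1.079
pH = 9.12 − (+1.079) = 8.04

pH = 8.04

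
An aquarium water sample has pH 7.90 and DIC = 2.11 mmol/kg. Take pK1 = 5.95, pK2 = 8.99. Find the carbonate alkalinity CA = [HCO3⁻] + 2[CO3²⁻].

CA = 2.25 mmol/kg

CA = [HCO3⁻] + 2[CO3²⁻] = (α₁ + 2α₂)·DIC
At pH 7.90: [H⁺]/K1 = 10^-1.95 = 0.011220, K2/[H⁺] = 10^-1.09 = 0.081283
α₁ = 1/(1 + 0.011220 + 0.081283) = 1/1.0925 = 0.9153; α₂ = α₁·K2/[H⁺] = 0.07440
α₁ + 2α₂ = 1.0641
CA = 1.0641 × 2.11 = 2.25 mmol/kg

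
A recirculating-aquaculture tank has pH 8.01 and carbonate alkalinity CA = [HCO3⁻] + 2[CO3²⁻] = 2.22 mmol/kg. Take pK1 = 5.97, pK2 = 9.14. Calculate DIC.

CA = [HCO3⁻] + 2[CO3²⁻] = (α₁ + 2α₂)·DIC
At pH 8.01: [H⁺]/K1 = 10^-2.04 = 0.0091201, K2/[H⁺] = 10^-1.13 = 0.074131
α₁ = 1/(1 + 0.0091201 + 0.074131) = 1/1.0833 = 0.9231; α₂ = α₁·K2/[H⁺] = 0.06843
α₁ + 2α₂ = 1.0600
DIC = CA / (α₁ + 2α₂) = 2.22 / 1.0600 = 2.09 mmol/kg

DIC = 2.09 mmol/kg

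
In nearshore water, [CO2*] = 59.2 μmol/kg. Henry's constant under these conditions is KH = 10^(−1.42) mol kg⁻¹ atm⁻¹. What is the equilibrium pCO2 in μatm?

KH = 10^(−1.42) = 3.802×10^-2 mol kg⁻¹ atm⁻¹
pCO2 = [CO2*]/KH = 59.2×10^-6 / 3.802×10^-2 = 1.56×10^-3 atm = 1560 μatm

pCO2 = 1560 μatm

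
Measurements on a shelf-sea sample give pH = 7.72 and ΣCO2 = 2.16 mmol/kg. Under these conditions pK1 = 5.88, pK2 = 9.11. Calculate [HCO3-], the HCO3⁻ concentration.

[HCO3⁻] = 2.05 mmol/kg

α₁ = 1 / (1 + [H⁺]/K1 + K2/[H⁺]) = 1 / (1 + 10^-1.84 + 10^-1.39)
   = 1 / (1 + 0.014454 + 0.040738) = 1/1.0552 = 0.9477
[HCO3⁻] = α₁ × DIC = 0.9477 × 2.16 = 2.05 mmol/kg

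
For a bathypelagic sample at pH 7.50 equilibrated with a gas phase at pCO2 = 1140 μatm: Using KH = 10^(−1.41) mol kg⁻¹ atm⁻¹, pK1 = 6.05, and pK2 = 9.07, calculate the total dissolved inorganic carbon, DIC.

[CO2*] = KH · pCO2 = 10^(−1.41) × 1140×10^-6 = 4.435×10^-5 mol/kg
α₀ = 1/(1 + K1/[H⁺] + K1K2/[H⁺]²) = 1/(1 + 10^+1.45 + 10^-0.12) = 0.03340
DIC = [CO2*]/α₀ = 4.435×10^-5 / 0.03340 = 1.33 mmol/kg

DIC = 1.33 mmol/kg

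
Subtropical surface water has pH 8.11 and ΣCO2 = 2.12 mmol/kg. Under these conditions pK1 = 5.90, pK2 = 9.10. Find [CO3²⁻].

[CO3²⁻] = 0.196 mmol/kg

α₂ = 1 / (1 + [H⁺]/K2 + [H⁺]²/(K1K2)) = 1 / (1 + 10^+0.99 + 10^-1.22)
   = 1 / (1 + 9.7724 + 0.060256) = 1/10.833 = 0.09231
[CO3²⁻] = α₂ × DIC = 0.09231 × 2.12 = 0.196 mmol/kg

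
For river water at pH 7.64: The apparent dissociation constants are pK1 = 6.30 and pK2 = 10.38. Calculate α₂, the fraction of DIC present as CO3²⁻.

α₂ = 0.00174

α₂ = 1 / (1 + [H⁺]/K2 + [H⁺]²/(K1K2)) = 1 / (1 + 10^+2.74 + 10^+1.40)
   = 1 / (1 + 549.54 + 25.119) = 1/575.66 = 0.001737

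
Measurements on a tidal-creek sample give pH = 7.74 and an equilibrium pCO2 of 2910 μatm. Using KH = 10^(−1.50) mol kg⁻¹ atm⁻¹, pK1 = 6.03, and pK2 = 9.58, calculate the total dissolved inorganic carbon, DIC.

[CO2*] = KH · pCO2 = 10^(−1.50) × 2910×10^-6 = 9.202×10^-5 mol/kg
α₀ = 1/(1 + K1/[H⁺] + K1K2/[H⁺]²) = 1/(1 + 10^+1.71 + 10^-0.13) = 0.01886
DIC = [CO2*]/α₀ = 9.202×10^-5 / 0.01886 = 4.88 mmol/kg

DIC = 4.88 mmol/kg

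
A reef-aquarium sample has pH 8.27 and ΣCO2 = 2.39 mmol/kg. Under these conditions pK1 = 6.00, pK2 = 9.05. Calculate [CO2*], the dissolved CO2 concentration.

[CO2*] = 11.0 μmol/kg

α₀ = 1 / (1 + K1/[H⁺] + K1K2/[H⁺]²) = 1 / (1 + 10^+2.27 + 10^+1.49)
   = 1 / (1 + 186.21 + 30.903) = 1/218.11 = 0.004585
[CO2*] = α₀ × DIC = 0.004585 × 2.39 = 0.0110 mmol/kg = 11.0 μmol/kg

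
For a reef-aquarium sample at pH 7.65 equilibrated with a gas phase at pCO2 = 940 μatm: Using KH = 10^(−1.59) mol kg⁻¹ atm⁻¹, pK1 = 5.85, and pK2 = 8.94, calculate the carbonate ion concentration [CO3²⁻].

[CO3²⁻] = 0.0782 mmol/kg

[CO2*] = KH · pCO2 = 10^(−1.59) × 940×10^-6 = 2.416×10^-5 mol/kg
α₀ = 1/(1 + K1/[H⁺] + K1K2/[H⁺]²) = 1/(1 + 10^+1.80 + 10^+0.51) = 0.01485
DIC = [CO2*]/α₀ = 2.416×10^-5 / 0.01485 = 1.627 mmol/kg
[CO3²⁻] = α₂·DIC; α₂ = 0.04806, so [CO3²⁻] = 0.04806 × 1.627 = 0.0782 mmol/kg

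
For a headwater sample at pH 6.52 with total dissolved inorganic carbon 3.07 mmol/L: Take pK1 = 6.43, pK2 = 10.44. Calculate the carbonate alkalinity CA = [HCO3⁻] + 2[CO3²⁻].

CA = 1.69 mmol/L

CA = [HCO3⁻] + 2[CO3²⁻] = (α₁ + 2α₂)·DIC
At pH 6.52: [H⁺]/K1 = 10^-0.09 = 0.81283, K2/[H⁺] = 10^-3.92 = 0.00012023
α₁ = 1/(1 + 0.81283 + 0.00012023) = 1/1.8130 = 0.5516; α₂ = α₁·K2/[H⁺] = 6.632×10^-5
α₁ + 2α₂ = 0.5517
CA = 0.5517 × 3.07 = 1.69 mmol/L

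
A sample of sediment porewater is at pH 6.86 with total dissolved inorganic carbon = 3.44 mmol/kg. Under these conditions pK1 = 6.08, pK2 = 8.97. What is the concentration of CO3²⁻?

[CO3²⁻] = 0.0228 mmol/kg

α₂ = 1 / (1 + [H⁺]/K2 + [H⁺]²/(K1K2)) = 1 / (1 + 10^+2.11 + 10^+1.33)
   = 1 / (1 + 128.82 + 21.380) = 1/151.20 = 0.006614
[CO3²⁻] = α₂ × DIC = 0.006614 × 3.44 = 0.0228 mmol/kg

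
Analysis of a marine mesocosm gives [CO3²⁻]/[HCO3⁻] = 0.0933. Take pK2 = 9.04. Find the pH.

From K2 = [H⁺][CO3²⁻]/[HCO3⁻]:  pH = pK2 + log₁₀([CO3²⁻]/[HCO3⁻])
log₁₀(0.0933) = -1.030
pH = 9.04 + (-1.030) = 8.01

pH = 8.01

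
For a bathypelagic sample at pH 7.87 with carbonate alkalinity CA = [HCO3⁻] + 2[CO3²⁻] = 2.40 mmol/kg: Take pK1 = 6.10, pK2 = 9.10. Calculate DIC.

CA = [HCO3⁻] + 2[CO3²⁻] = (α₁ + 2α₂)·DIC
At pH 7.87: [H⁺]/K1 = 10^-1.77 = 0.016982, K2/[H⁺] = 10^-1.23 = 0.058884
α₁ = 1/(1 + 0.016982 + 0.058884) = 1/1.0759 = 0.9295; α₂ = α₁·K2/[H⁺] = 0.05473
α₁ + 2α₂ = 1.0389
DIC = CA / (α₁ + 2α₂) = 2.40 / 1.0389 = 2.31 mmol/kg

DIC = 2.31 mmol/kg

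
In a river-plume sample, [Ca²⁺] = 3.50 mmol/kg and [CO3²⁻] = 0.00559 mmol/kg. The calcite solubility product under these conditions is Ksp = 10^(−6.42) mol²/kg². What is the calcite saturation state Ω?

Ksp = 10^(−6.42) = 3.802×10^-7
Ω = [Ca²⁺][CO3²⁻]/Ksp = (3.50×10^-3)(0.00559×10^-3) / 3.802×10^-7 = 0.0515

Ω = 0.0515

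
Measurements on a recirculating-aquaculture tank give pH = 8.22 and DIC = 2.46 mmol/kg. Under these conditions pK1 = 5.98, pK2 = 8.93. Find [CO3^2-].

[CO3²⁻] = 0.399 mmol/kg

α₂ = 1 / (1 + [H⁺]/K2 + [H⁺]²/(K1K2)) = 1 / (1 + 10^+0.71 + 10^-1.53)
   = 1 / (1 + 5.1286 + 0.029512) = 1/6.1581 = 0.1624
[CO3²⁻] = α₂ × DIC = 0.1624 × 2.46 = 0.399 mmol/kg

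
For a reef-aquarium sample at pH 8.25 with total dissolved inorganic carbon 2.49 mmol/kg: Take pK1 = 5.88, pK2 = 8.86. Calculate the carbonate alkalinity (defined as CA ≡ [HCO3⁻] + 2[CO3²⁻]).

CA = [HCO3⁻] + 2[CO3²⁻] = (α₁ + 2α₂)·DIC
At pH 8.25: [H⁺]/K1 = 10^-2.37 = 0.0042658, K2/[H⁺] = 10^-0.61 = 0.24547
α₁ = 1/(1 + 0.0042658 + 0.24547) = 1/1.2497 = 0.8002; α₂ = α₁·K2/[H⁺] = 0.1964
α₁ + 2α₂ = 1.1930
CA = 1.1930 × 2.49 = 2.97 mmol/kg

CA = 2.97 mmol/kg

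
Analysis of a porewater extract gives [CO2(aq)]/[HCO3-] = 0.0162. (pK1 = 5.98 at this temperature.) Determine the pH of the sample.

From K1 = [H⁺][HCO3-]/[CO2(aq)]:  pH = pK1 − log₁₀([CO2(aq)]/[HCO3-])
log₁₀(0.0162) = -1.790
pH = 5.98 − (-1.790) = 7.77

pH = 7.77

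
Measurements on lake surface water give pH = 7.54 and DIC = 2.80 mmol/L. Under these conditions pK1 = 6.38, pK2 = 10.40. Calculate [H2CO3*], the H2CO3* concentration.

[CO2*] = 0.181 mmol/L

α₀ = 1 / (1 + K1/[H⁺] + K1K2/[H⁺]²) = 1 / (1 + 10^+1.16 + 10^-1.70)
   = 1 / (1 + 14.454 + 0.019953) = 1/15.474 = 0.06462
[CO2*] = α₀ × DIC = 0.06462 × 2.80 = 0.181 mmol/L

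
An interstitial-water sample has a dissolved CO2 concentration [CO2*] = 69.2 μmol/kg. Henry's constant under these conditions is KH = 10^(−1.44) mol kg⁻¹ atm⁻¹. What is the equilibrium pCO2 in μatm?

pCO2 = 1910 μatm

KH = 10^(−1.44) = 3.631×10^-2 mol kg⁻¹ atm⁻¹
pCO2 = [CO2*]/KH = 69.2×10^-6 / 3.631×10^-2 = 1.91×10^-3 atm = 1910 μatm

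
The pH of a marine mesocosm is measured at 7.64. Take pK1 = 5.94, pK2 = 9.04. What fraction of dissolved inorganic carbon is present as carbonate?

α₂ = 0.0376

α₂ = 1 / (1 + [H⁺]/K2 + [H⁺]²/(K1K2)) = 1 / (1 + 10^+1.40 + 10^-0.30)
   = 1 / (1 + 25.119 + 0.50119) = 1/26.620 = 0.03757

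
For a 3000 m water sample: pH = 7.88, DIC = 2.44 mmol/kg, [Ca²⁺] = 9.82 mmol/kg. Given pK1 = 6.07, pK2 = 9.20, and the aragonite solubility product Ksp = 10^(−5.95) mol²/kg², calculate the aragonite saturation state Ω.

α₂ = 1 / (1 + [H⁺]/K2 + [H⁺]²/(K1K2)) = 1 / (1 + 10^+1.32 + 10^-0.49)
   = 1 / (1 + 20.893 + 0.32359) = 1/22.217 = 0.04501
[CO3²⁻] = α₂ × DIC = 0.04501 × 2.44 = 0.1098 mmol/kg
Ksp = 10^(−5.95) = 1.122×10^-6
Ω = [Ca²⁺][CO3²⁻]/Ksp = (9.82×10^-3)(1.098×10^-4) / 1.122×10^-6 = 0.961

Ω = 0.961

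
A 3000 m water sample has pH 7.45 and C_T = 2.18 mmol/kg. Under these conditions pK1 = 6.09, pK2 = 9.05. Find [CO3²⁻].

α₂ = 1 / (1 + [H⁺]/K2 + [H⁺]²/(K1K2)) = 1 / (1 + 10^+1.60 + 10^+0.24)
   = 1 / (1 + 39.811 + 1.7378) = 1/42.549 = 0.02350
[CO3²⁻] = α₂ × DIC = 0.02350 × 2.18 = 0.0512 mmol/kg

[CO3²⁻] = 0.0512 mmol/kg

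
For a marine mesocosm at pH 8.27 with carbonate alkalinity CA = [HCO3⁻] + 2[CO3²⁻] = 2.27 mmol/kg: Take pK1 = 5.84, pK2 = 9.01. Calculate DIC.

CA = [HCO3⁻] + 2[CO3²⁻] = (α₁ + 2α₂)·DIC
At pH 8.27: [H⁺]/K1 = 10^-2.43 = 0.0037154, K2/[H⁺] = 10^-0.74 = 0.18197
α₁ = 1/(1 + 0.0037154 + 0.18197) = 1/1.1857 = 0.8434; α₂ = α₁·K2/[H⁺] = 0.1535
α₁ + 2α₂ = 1.1503
DIC = CA / (α₁ + 2α₂) = 2.27 / 1.1503 = 1.97 mmol/kg

DIC = 1.97 mmol/kg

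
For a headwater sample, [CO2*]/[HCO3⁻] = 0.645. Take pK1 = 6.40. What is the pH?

From K1 = [H⁺][HCO3⁻]/[CO2*]:  pH = pK1 − log₁₀([CO2*]/[HCO3⁻])
log₁₀(0.645) = -0.190
pH = 6.40 − (-0.190) = 6.59

pH = 6.59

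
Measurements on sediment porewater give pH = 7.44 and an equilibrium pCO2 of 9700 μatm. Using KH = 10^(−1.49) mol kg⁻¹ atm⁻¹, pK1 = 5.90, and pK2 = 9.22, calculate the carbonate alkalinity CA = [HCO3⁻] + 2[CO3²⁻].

[CO2*] = KH · pCO2 = 10^(−1.49) × 9700×10^-6 = 3.139×10^-4 mol/kg
α₀ = 1/(1 + K1/[H⁺] + K1K2/[H⁺]²) = 1/(1 + 10^+1.54 + 10^-0.24) = 0.02759
DIC = [CO2*]/α₀ = 3.139×10^-4 / 0.02759 = 11.38 mmol/kg
CA = (α₁ + 2α₂)·DIC = (0.9565 + 2×0.01587) × 11.38 = 11.2 mmol/kg

CA = 11.2 mmol/kg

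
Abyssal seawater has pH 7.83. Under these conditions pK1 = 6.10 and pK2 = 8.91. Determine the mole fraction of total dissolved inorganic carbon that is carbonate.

α₂ = 1 / (1 + [H⁺]/K2 + [H⁺]²/(K1K2)) = 1 / (1 + 10^+1.08 + 10^-0.65)
   = 1 / (1 + 12.023 + 0.22387) = 1/13.247 = 0.07549

α₂ = 0.0755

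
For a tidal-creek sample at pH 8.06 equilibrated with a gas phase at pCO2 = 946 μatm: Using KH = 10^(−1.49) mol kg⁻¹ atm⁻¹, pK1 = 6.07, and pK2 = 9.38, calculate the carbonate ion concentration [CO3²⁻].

[CO2*] = KH · pCO2 = 10^(−1.49) × 946×10^-6 = 3.061×10^-5 mol/kg
α₀ = 1/(1 + K1/[H⁺] + K1K2/[H⁺]²) = 1/(1 + 10^+1.99 + 10^+0.67) = 0.009671
DIC = [CO2*]/α₀ = 3.061×10^-5 / 0.009671 = 3.165 mmol/kg
[CO3²⁻] = α₂·DIC; α₂ = 0.04524, so [CO3²⁻] = 0.04524 × 3.165 = 0.143 mmol/kg

[CO3²⁻] = 0.143 mmol/kg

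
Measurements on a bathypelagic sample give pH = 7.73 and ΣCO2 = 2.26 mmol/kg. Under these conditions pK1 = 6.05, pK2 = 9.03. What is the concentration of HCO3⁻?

[HCO3⁻] = 2.11 mmol/kg

α₁ = 1 / (1 + [H⁺]/K1 + K2/[H⁺]) = 1 / (1 + 10^-1.68 + 10^-1.30)
   = 1 / (1 + 0.020893 + 0.050119) = 1/1.0710 = 0.9337
[HCO3⁻] = α₁ × DIC = 0.9337 × 2.26 = 2.11 mmol/kg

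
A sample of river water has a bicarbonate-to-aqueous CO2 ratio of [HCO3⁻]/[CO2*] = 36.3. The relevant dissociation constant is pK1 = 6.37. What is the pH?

pH = 7.93

From K1 = [H⁺][HCO3⁻]/[CO2*]:  pH = pK1 + log₁₀([HCO3⁻]/[CO2*])
log₁₀(36.3) = +1.560
pH = 6.37 + (+1.560) = 7.93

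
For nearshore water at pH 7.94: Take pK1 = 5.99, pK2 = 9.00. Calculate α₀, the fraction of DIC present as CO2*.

α₀ = 1 / (1 + K1/[H⁺] + K1K2/[H⁺]²) = 1 / (1 + 10^+1.95 + 10^+0.89)
   = 1 / (1 + 89.125 + 7.7625) = 1/97.888 = 0.01022

α₀ = 0.0102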